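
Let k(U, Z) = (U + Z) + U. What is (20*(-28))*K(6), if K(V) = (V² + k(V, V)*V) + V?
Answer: -84000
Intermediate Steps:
k(U, Z) = Z + 2*U
K(V) = V + 4*V² (K(V) = (V² + (V + 2*V)*V) + V = (V² + (3*V)*V) + V = (V² + 3*V²) + V = 4*V² + V = V + 4*V²)
(20*(-28))*K(6) = (20*(-28))*(6*(1 + 4*6)) = -3360*(1 + 24) = -3360*25 = -560*150 = -84000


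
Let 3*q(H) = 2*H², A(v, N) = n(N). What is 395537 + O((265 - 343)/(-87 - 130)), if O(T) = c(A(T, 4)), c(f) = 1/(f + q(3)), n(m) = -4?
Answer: 791075/2 ≈ 3.9554e+5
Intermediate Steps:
A(v, N) = -4
q(H) = 2*H²/3 (q(H) = (2*H²)/3 = 2*H²/3)
c(f) = 1/(6 + f) (c(f) = 1/(f + (⅔)*3²) = 1/(f + (⅔)*9) = 1/(f + 6) = 1/(6 + f))
O(T) = ½ (O(T) = 1/(6 - 4) = 1/2 = ½)
395537 + O((265 - 343)/(-87 - 130)) = 395537 + ½ = 791075/2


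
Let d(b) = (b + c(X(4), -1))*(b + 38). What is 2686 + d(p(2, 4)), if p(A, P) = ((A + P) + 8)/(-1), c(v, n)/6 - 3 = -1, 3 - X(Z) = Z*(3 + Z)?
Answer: 2638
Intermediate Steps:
X(Z) = 3 - Z*(3 + Z)
c(v, n) = 12 (c(v, n) = 18 + 6*(-1) = 18 - 6 = 12)
p(A, P) = -8 - A - P (p(A, P) = (8 + A + P)*(-1) = -8 - A - P)
d(b) = (12 + b)*(38 + b) (d(b) = (b + 12)*(b + 38) = (12 + b)*(38 + b))
2686 + d(p(2, 4)) = 2686 + (456 + (-8 - 1*2 - 1*4)² + 50*(-8 - 1*2 - 1*4)) = 2686 + (456 + (-8 - 2 - 4)² + 50*(-8 - 2 - 4)) = 2686 + (456 + (-14)² + 50*(-14)) = 2686 + (456 + 196 - 700) = 2686 - 48 = 2638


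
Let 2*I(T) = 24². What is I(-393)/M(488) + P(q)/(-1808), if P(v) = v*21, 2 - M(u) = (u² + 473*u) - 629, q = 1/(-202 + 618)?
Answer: -226447941/352249371136 ≈ -0.00064286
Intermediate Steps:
q = 1/416 ≈ 0.0024038
M(u) = 631 - u² - 473*u (M(u) = 2 - ((u² + 473*u) - 629) = 2 - (-629 + u² + 473*u) = 2 + (629 - u² - 473*u) = 631 - u² - 473*u)
I(T) = 288 (I(T) = (½)*24² = (½)*576 = 288)
P(v) = 21*v
I(-393)/M(488) + P(q)/(-1808) = 288/(631 - 1*488² - 473*488) + (21*(1/416))/(-1808) = 288/(631 - 1*238144 - 230824) + (21/416)*(-1/1808) = 288/(631 - 238144 - 230824) - 21/752128 = 288/(-468337) - 21/752128 = 288*(-1/468337) - 21/752128 = -288/468337 - 21/752128 = -226447941/352249371136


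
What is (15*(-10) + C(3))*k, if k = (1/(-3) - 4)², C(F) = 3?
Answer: -8281/3 ≈ -2760.3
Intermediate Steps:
k = 169/9 (k = (-⅓ - 4)² = (-13/3)² = 169/9 ≈ 18.778)
(15*(-10) + C(3))*k = (15*(-10) + 3)*(169/9) = (-150 + 3)*(169/9) = -147*169/9 = -8281/3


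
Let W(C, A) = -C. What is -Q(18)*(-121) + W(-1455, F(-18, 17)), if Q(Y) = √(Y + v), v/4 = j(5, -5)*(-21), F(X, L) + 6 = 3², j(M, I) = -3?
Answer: 1455 + 363*√30 ≈ 3443.2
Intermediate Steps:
F(X, L) = 3 (F(X, L) = -6 + 3² = -6 + 9 = 3)
v = 252 (v = 4*(-3*(-21)) = 4*63 = 252)
Q(Y) = √(252 + Y) (Q(Y) = √(Y + 252) = √(252 + Y))
-Q(18)*(-121) + W(-1455, F(-18, 17)) = -√(252 + 18)*(-121) - 1*(-1455) = -√270*(-121) + 1455 = -3*√30*(-121) + 1455 = 363*√30 + 1455 = 1455 + 363*√30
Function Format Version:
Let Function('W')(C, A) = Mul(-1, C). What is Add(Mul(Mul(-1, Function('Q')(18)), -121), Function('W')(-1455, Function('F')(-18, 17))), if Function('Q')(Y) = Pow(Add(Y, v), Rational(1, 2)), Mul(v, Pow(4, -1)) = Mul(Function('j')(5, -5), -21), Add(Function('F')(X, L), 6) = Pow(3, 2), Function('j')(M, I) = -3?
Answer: Add(1455, Mul(363, Pow(30, Rational(1, 2)))) ≈ 3443.2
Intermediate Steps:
Function('F')(X, L) = 3 (Function('F')(X, L) = Add(-6, Pow(3, 2)) = Add(-6, 9) = 3)
v = 252 (v = Mul(4, Mul(-3, -21)) = Mul(4, 63) = 252)
Function('Q')(Y) = Pow(Add(252, Y), Rational(1, 2)) (Function('Q')(Y) = Pow(Add(Y, 252), Rational(1, 2)) = Pow(Add(252, Y), Rational(1, 2)))
Add(Mul(Mul(-1, Function('Q')(18)), -121), Function('W')(-1455, Function('F')(-18, 17))) = Add(Mul(Mul(-1, Pow(Add(252, 18), Rational(1, 2))), -121), Mul(-1, -1455)) = Add(Mul(Mul(-1, Pow(270, Rational(1, 2))), -121), 1455) = Add(Mul(Mul(-1, Mul(3, Pow(30, Rational(1, 2)))), -121), 1455) = Add(Mul(Mul(-3, Pow(30, Rational(1, 2))), -121), 1455) = Add(Mul(363, Pow(30, Rational(1, 2))), 1455) = Add(1455, Mul(363, Pow(30, Rational(1, 2))))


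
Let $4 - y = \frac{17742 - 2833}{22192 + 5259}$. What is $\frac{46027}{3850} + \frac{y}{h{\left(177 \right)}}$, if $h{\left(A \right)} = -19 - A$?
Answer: $\frac{17662724353}{1479608900} \approx 11.937$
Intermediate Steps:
$y = \frac{94895}{27451}$ ($y = 4 - \frac{17742 - 2833}{22192 + 5259} = 4 - \frac{14909}{27451} = \frac{94895}{27451} \approx 3.4569$)
$\frac{46027}{3850} + \frac{y}{h{\left(177 \right)}} = \frac{46027}{3850} + \frac{94895}{27451 \left(-19 - 177\right)} = 46027 \cdot \frac{1}{3850} + \frac{94895}{27451 \left(-19 - 177\right)} = \frac{46027}{3850} + \frac{94895}{27451 \left(-196\right)} = \frac{46027}{3850} + \frac{94895}{27451} \left(- \frac{1}{196}\right) = \frac{46027}{3850} - \frac{94895}{5380396} = \frac{17662724353}{1479608900}$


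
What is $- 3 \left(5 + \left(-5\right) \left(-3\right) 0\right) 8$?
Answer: $-120$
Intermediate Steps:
$- 3 \left(5 + \left(-5\right) \left(-3\right) 0\right) 8 = - 3 \left(5 + 15 \cdot 0\right) 8 = - 3 \left(5 + 0\right) 8 = \left(-3\right) 5 \cdot 8 = \left(-15\right) 8 = -120$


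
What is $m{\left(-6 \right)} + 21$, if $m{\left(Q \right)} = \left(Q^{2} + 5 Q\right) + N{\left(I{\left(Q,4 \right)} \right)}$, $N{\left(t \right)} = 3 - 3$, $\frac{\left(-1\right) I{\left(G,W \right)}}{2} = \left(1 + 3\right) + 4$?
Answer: $27$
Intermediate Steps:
$I{\left(G,W \right)} = -16$ ($I{\left(G,W \right)} = - 2 \left(\left(1 + 3\right) + 4\right) = - 2 \left(4 + 4\right) = \left(-2\right) 8 = -16$)
$N{\left(t \right)} = 0$ ($N{\left(t \right)} = 3 - 3 = 0$)
$m{\left(Q \right)} = Q^{2} + 5 Q$ ($m{\left(Q \right)} = \left(Q^{2} + 5 Q\right) + 0 = Q^{2} + 5 Q$)
$m{\left(-6 \right)} + 21 = - 6 \left(5 - 6\right) + 21 = \left(-6\right) \left(-1\right) + 21 = 6 + 21 = 27$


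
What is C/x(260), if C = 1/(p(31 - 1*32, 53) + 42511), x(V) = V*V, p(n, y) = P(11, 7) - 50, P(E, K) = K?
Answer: 1/2870836800 ≈ 3.4833e-10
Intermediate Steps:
p(n, y) = -43 (p(n, y) = 7 - 50 = -43)
x(V) = V²
C = 1/42468 (C = 1/(-43 + 42511) = 1/42468 ≈ 2.3547e-5)
C/x(260) = 1/(42468*(260²)) = (1/42468)/67600 = (1/42468)*(1/67600) = 1/2870836800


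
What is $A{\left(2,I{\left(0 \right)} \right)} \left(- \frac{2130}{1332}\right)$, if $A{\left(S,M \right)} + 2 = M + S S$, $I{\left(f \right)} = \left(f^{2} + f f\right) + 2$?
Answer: $- \frac{710}{111} \approx -6.3964$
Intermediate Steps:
$I{\left(f \right)} = 2 + 2 f^{2}$ ($I{\left(f \right)} = \left(f^{2} + f^{2}\right) + 2 = 2 f^{2} + 2 = 2 + 2 f^{2}$)
$A{\left(S,M \right)} = -2 + M + S^{2}$ ($A{\left(S,M \right)} = -2 + \left(M + S S\right) = -2 + \left(M + S^{2}\right) = -2 + M + S^{2}$)
$A{\left(2,I{\left(0 \right)} \right)} \left(- \frac{2130}{1332}\right) = \left(-2 + \left(2 + 2 \cdot 0^{2}\right) + 2^{2}\right) \left(- \frac{2130}{1332}\right) = \left(-2 + \left(2 + 2 \cdot 0\right) + 4\right) \left(\left(-2130\right) \frac{1}{1332}\right) = \left(-2 + \left(2 + 0\right) + 4\right) \left(- \frac{355}{222}\right) = \left(-2 + 2 + 4\right) \left(- \frac{355}{222}\right) = 4 \left(- \frac{355}{222}\right) = - \frac{710}{111}$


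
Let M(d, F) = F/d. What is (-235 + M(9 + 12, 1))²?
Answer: 24344356/441 ≈ 55203.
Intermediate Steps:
(-235 + M(9 + 12, 1))² = (-235 + 1/(9 + 12))² = (-235 + 1/21)² = (-4934/21)² = 24344356/441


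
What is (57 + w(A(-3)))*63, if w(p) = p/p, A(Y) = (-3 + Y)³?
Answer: 3654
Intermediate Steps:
w(p) = 1
(57 + w(A(-3)))*63 = (57 + 1)*63 = 58*63 = 3654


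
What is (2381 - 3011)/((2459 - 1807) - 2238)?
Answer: 315/793 ≈ 0.39723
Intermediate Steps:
(2381 - 3011)/((2459 - 1807) - 2238) = -630/(652 - 2238) = -630/(-1586) = -630*(-1/1586) = 315/793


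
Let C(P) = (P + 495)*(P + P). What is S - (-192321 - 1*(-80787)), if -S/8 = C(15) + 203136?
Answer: -1635954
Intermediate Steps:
C(P) = 2*P*(495 + P) (C(P) = (495 + P)*(2*P) = 2*P*(495 + P))
S = -1747488 (S = -8*(2*15*(495 + 15) + 203136) = -8*(2*15*510 + 203136) = -8*(15300 + 203136) = -8*218436 = -1747488)
S - (-192321 - 1*(-80787)) = -1747488 - (-192321 - 1*(-80787)) = -1747488 - (-192321 + 80787) = -1747488 - 1*(-111534) = -1747488 + 111534 = -1635954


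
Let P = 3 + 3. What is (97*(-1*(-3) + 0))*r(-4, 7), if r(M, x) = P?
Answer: 1746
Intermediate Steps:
P = 6
r(M, x) = 6
(97*(-1*(-3) + 0))*r(-4, 7) = (97*(-1*(-3) + 0))*6 = (97*(3 + 0))*6 = (97*3)*6 = 291*6 = 1746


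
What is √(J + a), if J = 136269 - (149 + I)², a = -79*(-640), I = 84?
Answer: 94*√15 ≈ 364.06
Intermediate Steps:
a = 50560
J = 81980 (J = 136269 - (149 + 84)² = 136269 - 1*233² = 136269 - 1*54289 = 136269 - 54289 = 81980)
√(J + a) = √(81980 + 50560) = √132540 = 94*√15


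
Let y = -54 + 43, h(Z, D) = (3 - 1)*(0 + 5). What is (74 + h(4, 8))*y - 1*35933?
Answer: -36857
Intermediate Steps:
h(Z, D) = 10 (h(Z, D) = 2*5 = 10)
y = -11
(74 + h(4, 8))*y - 1*35933 = (74 + 10)*(-11) - 1*35933 = 84*(-11) - 35933 = -924 - 35933 = -36857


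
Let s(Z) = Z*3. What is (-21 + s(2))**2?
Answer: 225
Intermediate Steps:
s(Z) = 3*Z
(-21 + s(2))**2 = (-21 + 3*2)**2 = (-21 + 6)**2 = (-15)**2 = 225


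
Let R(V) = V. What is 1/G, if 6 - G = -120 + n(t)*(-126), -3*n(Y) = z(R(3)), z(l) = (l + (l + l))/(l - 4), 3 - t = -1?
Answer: 1/504 ≈ 0.0019841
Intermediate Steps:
t = 4 (t = 3 - 1*(-1) = 3 + 1 = 4)
z(l) = 3*l/(-4 + l) (z(l) = (l + 2*l)/(-4 + l) = (3*l)/(-4 + l) = 3*l/(-4 + l))
n(Y) = 3 (n(Y) = -3/(-4 + 3) = -3/(-1) = -3*(-1) = -1/3*(-9) = 3)
G = 504 (G = 6 - (-120 + 3*(-126)) = 6 - (-120 - 378) = 6 - 1*(-498) = 6 + 498 = 504)
1/G = 1/504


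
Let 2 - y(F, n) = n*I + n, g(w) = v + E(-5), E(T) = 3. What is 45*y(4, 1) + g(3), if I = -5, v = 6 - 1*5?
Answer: 274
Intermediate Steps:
v = 1 (v = 6 - 5 = 1)
g(w) = 4 (g(w) = 1 + 3 = 4)
y(F, n) = 2 + 4*n (y(F, n) = 2 - (n*(-5) + n) = 2 - (-5*n + n) = 2 - (-4)*n = 2 + 4*n)
45*y(4, 1) + g(3) = 45*(2 + 4*1) + 4 = 45*(2 + 4) + 4 = 45*6 + 4 = 270 + 4 = 274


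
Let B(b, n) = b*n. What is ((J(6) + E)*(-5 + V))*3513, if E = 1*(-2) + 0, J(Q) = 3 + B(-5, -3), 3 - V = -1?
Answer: -56208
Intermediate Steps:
V = 4 (V = 3 - 1*(-1) = 3 + 1 = 4)
J(Q) = 18 (J(Q) = 3 - 5*(-3) = 3 + 15 = 18)
E = -2 (E = -2 + 0 = -2)
((J(6) + E)*(-5 + V))*3513 = ((18 - 2)*(-5 + 4))*3513 = (16*(-1))*3513 = -16*3513 = -56208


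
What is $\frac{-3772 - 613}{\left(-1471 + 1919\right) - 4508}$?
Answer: $\frac{877}{812} \approx 1.08$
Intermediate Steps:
$\frac{-3772 - 613}{\left(-1471 + 1919\right) - 4508} = - \frac{4385}{448 - 4508} = - \frac{4385}{-4060} = \left(-4385\right) \left(- \frac{1}{4060}\right) = \frac{877}{812}$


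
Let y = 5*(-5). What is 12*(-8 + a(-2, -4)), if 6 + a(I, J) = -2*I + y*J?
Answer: 1080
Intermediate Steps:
y = -25
a(I, J) = -6 - 25*J - 2*I (a(I, J) = -6 + (-2*I - 25*J) = -6 + (-25*J - 2*I) = -6 - 25*J - 2*I)
12*(-8 + a(-2, -4)) = 12*(-8 + (-6 - 25*(-4) - 2*(-2))) = 12*(-8 + (-6 + 100 + 4)) = 12*(-8 + 98) = 12*90 = 1080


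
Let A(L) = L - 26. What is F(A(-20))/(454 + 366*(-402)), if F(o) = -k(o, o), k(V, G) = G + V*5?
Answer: -138/73339 ≈ -0.0018817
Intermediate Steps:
A(L) = -26 + L
k(V, G) = G + 5*V
F(o) = -6*o (F(o) = -(o + 5*o) = -6*o)
F(A(-20))/(454 + 366*(-402)) = (-6*(-26 - 20))/(454 + 366*(-402)) = (-6*(-46))/(454 - 147132) = 276/(-146678) = 276*(-1/146678) = -138/73339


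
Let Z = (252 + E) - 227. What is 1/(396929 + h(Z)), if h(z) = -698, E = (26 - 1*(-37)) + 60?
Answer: 1/396231 ≈ 2.5238e-6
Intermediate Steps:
E = 123 (E = (26 + 37) + 60 = 63 + 60 = 123)
Z = 148 (Z = (252 + 123) - 227 = 375 - 227 = 148)
1/(396929 + h(Z)) = 1/(396929 - 698) = 1/396231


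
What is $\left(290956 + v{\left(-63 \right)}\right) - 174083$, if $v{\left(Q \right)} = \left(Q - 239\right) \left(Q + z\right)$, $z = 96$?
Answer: $106907$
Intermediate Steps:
$v{\left(Q \right)} = \left(-239 + Q\right) \left(96 + Q\right)$ ($v{\left(Q \right)} = \left(Q - 239\right) \left(Q + 96\right) = \left(-239 + Q\right) \left(96 + Q\right)$)
$\left(290956 + v{\left(-63 \right)}\right) - 174083 = \left(290956 - \left(13935 - 3969\right)\right) - 174083 = \left(290956 + \left(-22944 + 3969 + 9009\right)\right) - 174083 = \left(290956 - 9966\right) - 174083 = 280990 - 174083 = 106907$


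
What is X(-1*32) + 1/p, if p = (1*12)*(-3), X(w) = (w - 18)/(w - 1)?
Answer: 589/396 ≈ 1.4874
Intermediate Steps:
X(w) = (-18 + w)/(-1 + w)
p = -36 (p = 12*(-3) = -36)
X(-1*32) + 1/p = (-18 - 1*32)/(-1 - 1*32) + 1/(-36) = (-18 - 32)/(-1 - 32) - 1/36 = -50/(-33) - 1/36 = -1/33*(-50) - 1/36 = 50/33 - 1/36 = 589/396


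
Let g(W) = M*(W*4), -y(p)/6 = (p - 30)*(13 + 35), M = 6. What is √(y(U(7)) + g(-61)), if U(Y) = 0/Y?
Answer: 2*√1794 ≈ 84.711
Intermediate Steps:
U(Y) = 0
y(p) = 8640 - 288*p (y(p) = -6*(p - 30)*(13 + 35) = -6*(-30 + p)*48 = -6*(-1440 + 48*p) = 8640 - 288*p)
g(W) = 24*W (g(W) = 6*(W*4) = 6*(4*W) = 24*W)
√(y(U(7)) + g(-61)) = √((8640 - 288*0) + 24*(-61)) = √((8640 + 0) - 1464) = √(8640 - 1464) = √7176 = 2*√1794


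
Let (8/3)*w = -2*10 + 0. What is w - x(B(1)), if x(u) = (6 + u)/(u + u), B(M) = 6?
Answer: -17/2 ≈ -8.5000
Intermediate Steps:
w = -15/2 (w = 3*(-2*10 + 0)/8 = 3*(-20 + 0)/8 = (3/8)*(-20) = -15/2 ≈ -7.5000)
x(u) = (6 + u)/(2*u) (x(u) = (6 + u)/((2*u)) = (6 + u)*(1/(2*u)) = (6 + u)/(2*u))
w - x(B(1)) = -15/2 - (6 + 6)/(2*6) = -15/2 - 12/(2*6) = -15/2 - 1*1 = -15/2 - 1 = -17/2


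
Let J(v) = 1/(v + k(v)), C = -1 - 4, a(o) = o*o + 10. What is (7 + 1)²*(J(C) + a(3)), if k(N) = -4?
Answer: 10880/9 ≈ 1208.9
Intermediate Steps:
a(o) = 10 + o² (a(o) = o² + 10 = 10 + o²)
C = -5
J(v) = 1/(-4 + v) (J(v) = 1/(v - 4) = 1/(-4 + v))
(7 + 1)²*(J(C) + a(3)) = (7 + 1)²*(1/(-4 - 5) + (10 + 3²)) = 8²*(1/(-9) + (10 + 9)) = 64*(-⅑ + 19) = 64*(170/9) = 10880/9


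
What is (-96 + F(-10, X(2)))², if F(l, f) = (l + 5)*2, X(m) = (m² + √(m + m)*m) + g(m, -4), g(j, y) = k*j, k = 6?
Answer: 11236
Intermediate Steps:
g(j, y) = 6*j
X(m) = m² + 6*m + √2*m^(3/2) (X(m) = (m² + √(m + m)*m) + 6*m = (m² + √(2*m)*m) + 6*m = (m² + (√2*√m)*m) + 6*m = (m² + √2*m^(3/2)) + 6*m = m² + 6*m + √2*m^(3/2))
F(l, f) = 10 + 2*l (F(l, f) = (5 + l)*2 = 10 + 2*l)
(-96 + F(-10, X(2)))² = (-96 + (10 + 2*(-10)))² = (-96 + (10 - 20))² = (-96 - 10)² = (-106)² = 11236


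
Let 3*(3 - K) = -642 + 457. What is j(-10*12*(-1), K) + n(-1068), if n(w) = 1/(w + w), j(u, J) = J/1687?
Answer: 136441/3603432 ≈ 0.037864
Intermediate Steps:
K = 194/3 (K = 3 - (-642 + 457)/3 = 3 - 1/3*(-185) = 3 + 185/3 = 194/3 ≈ 64.667)
j(u, J) = J/1687 (j(u, J) = J*(1/1687) = J/1687)
n(w) = 1/(2*w)
j(-10*12*(-1), K) + n(-1068) = (1/1687)*(194/3) + (1/2)/(-1068) = 194/5061 + (1/2)*(-1/1068) = 194/5061 - 1/2136 = 136441/3603432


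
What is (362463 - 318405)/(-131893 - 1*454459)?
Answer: -22029/293176 ≈ -0.075139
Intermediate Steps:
(362463 - 318405)/(-131893 - 1*454459) = 44058/(-131893 - 454459) = 44058/(-586352) = 44058*(-1/586352) = -22029/293176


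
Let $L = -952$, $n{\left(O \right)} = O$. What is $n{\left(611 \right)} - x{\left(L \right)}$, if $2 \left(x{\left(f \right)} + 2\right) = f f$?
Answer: $-452539$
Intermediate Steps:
$x{\left(f \right)} = -2 + \frac{f^{2}}{2}$ ($x{\left(f \right)} = -2 + \frac{f f}{2} = -2 + \frac{f^{2}}{2}$)
$n{\left(611 \right)} - x{\left(L \right)} = 611 - \left(-2 + \frac{\left(-952\right)^{2}}{2}\right) = 611 - \left(-2 + \frac{1}{2} \cdot 906304\right) = 611 - \left(-2 + 453152\right) = 611 - 453150 = -452539$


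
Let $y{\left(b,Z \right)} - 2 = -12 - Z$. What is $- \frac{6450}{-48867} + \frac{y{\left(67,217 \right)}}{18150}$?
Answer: $\frac{35324897}{295645350} \approx 0.11948$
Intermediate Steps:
$y{\left(b,Z \right)} = -10 - Z$ ($y{\left(b,Z \right)} = 2 - \left(12 + Z\right) = -10 - Z$)
$- \frac{6450}{-48867} + \frac{y{\left(67,217 \right)}}{18150} = - \frac{6450}{-48867} + \frac{-10 - 217}{18150} = \left(-6450\right) \left(- \frac{1}{48867}\right) + \left(-10 - 217\right) \frac{1}{18150} = \frac{2150}{16289} - \frac{227}{18150} = \frac{35324897}{295645350}$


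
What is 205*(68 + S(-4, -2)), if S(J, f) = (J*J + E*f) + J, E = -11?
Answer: 20910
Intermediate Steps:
S(J, f) = J + J**2 - 11*f (S(J, f) = (J*J - 11*f) + J = (J**2 - 11*f) + J = J + J**2 - 11*f)
205*(68 + S(-4, -2)) = 205*(68 + (-4 + (-4)**2 - 11*(-2))) = 205*(68 + (-4 + 16 + 22)) = 205*(68 + 34) = 205*102 = 20910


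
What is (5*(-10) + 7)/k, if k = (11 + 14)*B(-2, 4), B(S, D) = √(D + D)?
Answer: -43*√2/100 ≈ -0.60811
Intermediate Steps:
B(S, D) = √2*√D (B(S, D) = √(2*D) = √2*√D)
k = 50*√2 (k = (11 + 14)*(√2*√4) = 25*(√2*2) = 25*(2*√2) = 50*√2 ≈ 70.711)
(5*(-10) + 7)/k = (5*(-10) + 7)/((50*√2)) = (-50 + 7)*(√2/100) = -43*√2/100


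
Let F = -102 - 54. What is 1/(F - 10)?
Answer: -1/166 ≈ -0.0060241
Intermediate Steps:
F = -156
1/(F - 10) = 1/(-156 - 10) = 1/(-166) = -1/166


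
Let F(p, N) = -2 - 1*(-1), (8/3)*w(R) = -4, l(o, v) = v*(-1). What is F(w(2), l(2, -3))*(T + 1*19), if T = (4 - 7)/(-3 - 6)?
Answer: -58/3 ≈ -19.333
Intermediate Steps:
l(o, v) = -v
w(R) = -3/2 (w(R) = (3/8)*(-4) = -3/2)
T = ⅓ (T = -3/(-9) = -3*(-⅑) = ⅓ ≈ 0.33333)
F(p, N) = -1 (F(p, N) = -2 + 1 = -1)
F(w(2), l(2, -3))*(T + 1*19) = -(⅓ + 1*19) = -(⅓ + 19) = -1*58/3 = -58/3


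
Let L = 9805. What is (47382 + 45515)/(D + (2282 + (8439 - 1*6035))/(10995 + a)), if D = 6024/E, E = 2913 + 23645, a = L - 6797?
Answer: 1570346401799/9491130 ≈ 1.6545e+5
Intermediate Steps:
a = 3008 (a = 9805 - 6797 = 3008)
E = 26558
D = 3012/13279 (D = 6024/26558 = 6024*(1/26558) = 3012/13279 ≈ 0.22682)
(47382 + 45515)/(D + (2282 + (8439 - 1*6035))/(10995 + a)) = (47382 + 45515)/(3012/13279 + (2282 + (8439 - 1*6035))/(10995 + 3008)) = 92897/(3012/13279 + (2282 + (8439 - 6035))/14003) = 92897/(3012/13279 + (2282 + 2404)*(1/14003)) = 92897/(3012/13279 + 4686*(1/14003)) = 92897/(3012/13279 + 426/1273) = 92897/(9491130/16904167) = 92897*(16904167/9491130) = 1570346401799/9491130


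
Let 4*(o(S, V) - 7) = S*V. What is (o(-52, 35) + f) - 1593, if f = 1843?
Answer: -198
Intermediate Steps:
o(S, V) = 7 + S*V/4 (o(S, V) = 7 + (S*V)/4 = 7 + S*V/4)
(o(-52, 35) + f) - 1593 = ((7 + (¼)*(-52)*35) + 1843) - 1593 = ((7 - 455) + 1843) - 1593 = (-448 + 1843) - 1593 = 1395 - 1593 = -198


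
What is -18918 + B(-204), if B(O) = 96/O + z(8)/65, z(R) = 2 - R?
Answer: -20905012/1105 ≈ -18919.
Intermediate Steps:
B(O) = -6/65 + 96/O (B(O) = 96/O + (2 - 1*8)/65 = 96/O + (2 - 8)*(1/65) = 96/O - 6*1/65 = 96/O - 6/65 = -6/65 + 96/O)
-18918 + B(-204) = -18918 + (-6/65 + 96/(-204)) = -18918 + (-6/65 + 96*(-1/204)) = -18918 + (-6/65 - 8/17) = -18918 - 622/1105 = -20905012/1105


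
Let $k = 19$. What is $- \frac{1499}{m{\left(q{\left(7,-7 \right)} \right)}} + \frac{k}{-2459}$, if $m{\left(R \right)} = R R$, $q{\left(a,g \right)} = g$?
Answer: $- \frac{3686972}{120491} \approx -30.6$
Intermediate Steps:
$m{\left(R \right)} = R^{2}$
$- \frac{1499}{m{\left(q{\left(7,-7 \right)} \right)}} + \frac{k}{-2459} = - \frac{1499}{\left(-7\right)^{2}} + \frac{19}{-2459} = - \frac{1499}{49} + 19 \left(- \frac{1}{2459}\right) = \left(-1499\right) \frac{1}{49} - \frac{19}{2459} = - \frac{1499}{49} - \frac{19}{2459} = - \frac{3686972}{120491}$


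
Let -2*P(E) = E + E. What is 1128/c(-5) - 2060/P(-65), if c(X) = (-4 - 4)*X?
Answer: -227/65 ≈ -3.4923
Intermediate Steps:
c(X) = -8*X
P(E) = -E (P(E) = -(E + E)/2 = -E)
1128/c(-5) - 2060/P(-65) = 1128/((-8*(-5))) - 2060/((-1*(-65))) = 1128/40 - 2060/65 = 1128*(1/40) - 2060*1/65 = 141/5 - 412/13 = -227/65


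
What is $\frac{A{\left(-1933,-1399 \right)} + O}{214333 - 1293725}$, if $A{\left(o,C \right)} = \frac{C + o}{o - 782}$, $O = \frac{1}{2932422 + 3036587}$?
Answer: $- \frac{19888740703}{17492475027263520} \approx -1.137 \cdot 10^{-6}$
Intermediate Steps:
$O = \frac{1}{5969009} \approx 1.6753 \cdot 10^{-7}$
$A{\left(o,C \right)} = \frac{C + o}{-782 + o}$
$\frac{A{\left(-1933,-1399 \right)} + O}{214333 - 1293725} = \frac{\frac{-1399 - 1933}{-782 - 1933} + \frac{1}{5969009}}{214333 - 1293725} = \frac{\frac{1}{-2715} \left(-3332\right) + \frac{1}{5969009}}{-1079392} = \left(\left(- \frac{1}{2715}\right) \left(-3332\right) + \frac{1}{5969009}\right) \left(- \frac{1}{1079392}\right) = \left(\frac{3332}{2715} + \frac{1}{5969009}\right) \left(- \frac{1}{1079392}\right) = \frac{19888740703}{16205859435} \left(- \frac{1}{1079392}\right) = - \frac{19888740703}{17492475027263520}$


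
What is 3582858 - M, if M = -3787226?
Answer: 7370084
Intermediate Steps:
3582858 - M = 3582858 - 1*(-3787226) = 3582858 + 3787226 = 7370084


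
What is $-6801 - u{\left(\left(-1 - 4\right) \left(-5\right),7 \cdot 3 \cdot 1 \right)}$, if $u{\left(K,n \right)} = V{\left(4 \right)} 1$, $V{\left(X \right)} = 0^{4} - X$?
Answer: $-6797$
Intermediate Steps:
$V{\left(X \right)} = - X$ ($V{\left(X \right)} = 0 - X = - X$)
$u{\left(K,n \right)} = -4$ ($u{\left(K,n \right)} = \left(-1\right) 4 \cdot 1 = \left(-4\right) 1 = -4$)
$-6801 - u{\left(\left(-1 - 4\right) \left(-5\right),7 \cdot 3 \cdot 1 \right)} = -6801 - -4 = -6801 + 4 = -6797$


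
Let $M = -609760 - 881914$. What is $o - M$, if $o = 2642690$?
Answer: $4134364$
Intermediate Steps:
$M = -1491674$
$o - M = 2642690 - -1491674 = 2642690 + 1491674 = 4134364$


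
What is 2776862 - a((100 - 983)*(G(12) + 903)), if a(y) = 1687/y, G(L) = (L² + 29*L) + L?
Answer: 492845798587/177483 ≈ 2.7769e+6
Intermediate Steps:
G(L) = L² + 30*L
2776862 - a((100 - 983)*(G(12) + 903)) = 2776862 - 1687/((100 - 983)*(12*(30 + 12) + 903)) = 2776862 - 1687/((-883*(12*42 + 903))) = 2776862 - 1687/((-883*(504 + 903))) = 2776862 - 1687/((-883*1407)) = 2776862 - 1687/(-1242381) = 2776862 - 1687*(-1)/1242381 = 2776862 - 1*(-241/177483) = 2776862 + 241/177483 = 492845798587/177483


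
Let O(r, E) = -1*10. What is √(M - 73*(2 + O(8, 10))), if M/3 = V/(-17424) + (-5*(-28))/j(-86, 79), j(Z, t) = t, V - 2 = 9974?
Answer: √15974341782/5214 ≈ 24.240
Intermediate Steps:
V = 9976 (V = 2 + 9974 = 9976)
O(r, E) = -10
M = 206407/57354 (M = 3*(9976/(-17424) - 5*(-28)/79) = 3*(9976*(-1/17424) + 140*(1/79)) = 3*(-1247/2178 + 140/79) = 3*(206407/172062) = 206407/57354 ≈ 3.5988)
√(M - 73*(2 + O(8, 10))) = √(206407/57354 - 73*(2 - 10)) = √(206407/57354 - 73*(-8)) = √(206407/57354 + 584) = √(33701143/57354) = √15974341782/5214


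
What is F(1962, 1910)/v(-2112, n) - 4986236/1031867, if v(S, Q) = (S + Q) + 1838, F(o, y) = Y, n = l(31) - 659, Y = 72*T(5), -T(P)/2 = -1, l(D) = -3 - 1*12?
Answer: -406295048/81517493 ≈ -4.9841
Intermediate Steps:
l(D) = -15 (l(D) = -3 - 12 = -15)
T(P) = 2 (T(P) = -2*(-1) = 2)
Y = 144 (Y = 72*2 = 144)
n = -674 (n = -15 - 659 = -674)
F(o, y) = 144
v(S, Q) = 1838 + Q + S (v(S, Q) = (Q + S) + 1838 = 1838 + Q + S)
F(1962, 1910)/v(-2112, n) - 4986236/1031867 = 144/(1838 - 674 - 2112) - 4986236/1031867 = 144/(-948) - 4986236*1/1031867 = 144*(-1/948) - 4986236/1031867 = -12/79 - 4986236/1031867 = -406295048/81517493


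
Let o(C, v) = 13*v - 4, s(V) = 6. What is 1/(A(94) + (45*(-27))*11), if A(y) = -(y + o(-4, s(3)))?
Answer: -1/13533 ≈ -7.3893e-5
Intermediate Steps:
o(C, v) = -4 + 13*v
A(y) = -74 - y (A(y) = -(y + (-4 + 13*6)) = -(y + (-4 + 78)) = -(y + 74) = -(74 + y) = -74 - y)
1/(A(94) + (45*(-27))*11) = 1/((-74 - 1*94) + (45*(-27))*11) = 1/((-74 - 94) - 1215*11) = 1/(-168 - 13365) = 1/(-13533) = -1/13533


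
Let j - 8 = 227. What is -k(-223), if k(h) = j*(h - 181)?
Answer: 94940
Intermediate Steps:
j = 235 (j = 8 + 227 = 235)
k(h) = -42535 + 235*h (k(h) = 235*(h - 181) = 235*(-181 + h) = -42535 + 235*h)
-k(-223) = -(-42535 + 235*(-223)) = -(-42535 - 52405) = -1*(-94940) = 94940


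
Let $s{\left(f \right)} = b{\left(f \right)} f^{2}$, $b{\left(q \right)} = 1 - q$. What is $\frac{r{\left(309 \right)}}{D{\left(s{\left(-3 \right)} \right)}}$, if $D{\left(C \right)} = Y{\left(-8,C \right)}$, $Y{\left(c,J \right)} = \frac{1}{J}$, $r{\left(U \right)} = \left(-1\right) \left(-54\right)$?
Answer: $1944$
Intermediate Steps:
$r{\left(U \right)} = 54$
$s{\left(f \right)} = f^{2} \left(1 - f\right)$ ($s{\left(f \right)} = \left(1 - f\right) f^{2} = f^{2} \left(1 - f\right)$)
$D{\left(C \right)} = \frac{1}{C}$
$\frac{r{\left(309 \right)}}{D{\left(s{\left(-3 \right)} \right)}} = \frac{54}{\frac{1}{\left(-3\right)^{2} \left(1 - -3\right)}} = \frac{54}{\frac{1}{9 \left(1 + 3\right)}} = \frac{54}{\frac{1}{9 \cdot 4}} = \frac{54}{\frac{1}{36}} = 54 \frac{1}{\frac{1}{36}} = 54 \cdot 36 = 1944$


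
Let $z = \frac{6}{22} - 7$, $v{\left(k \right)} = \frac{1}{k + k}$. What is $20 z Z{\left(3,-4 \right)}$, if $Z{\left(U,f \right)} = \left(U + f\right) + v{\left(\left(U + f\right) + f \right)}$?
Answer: $148$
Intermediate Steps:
$v{\left(k \right)} = \frac{1}{2 k}$
$z = - \frac{74}{11}$ ($z = 6 \cdot \frac{1}{22} - 7 = \frac{3}{11} - 7 = - \frac{74}{11} \approx -6.7273$)
$Z{\left(U,f \right)} = U + f + \frac{1}{2 \left(U + 2 f\right)}$ ($Z{\left(U,f \right)} = \left(U + f\right) + \frac{1}{2 \left(\left(U + f\right) + f\right)} = \left(U + f\right) + \frac{1}{2 \left(U + 2 f\right)} = U + f + \frac{1}{2 \left(U + 2 f\right)}$)
$20 z Z{\left(3,-4 \right)} = 20 \left(- \frac{74}{11}\right) \frac{\frac{1}{2} + \left(3 - 4\right) \left(3 + 2 \left(-4\right)\right)}{3 + 2 \left(-4\right)} = - \frac{1480 \frac{\frac{1}{2} - \left(3 - 8\right)}{3 - 8}}{11} = - \frac{1480 \frac{\frac{1}{2} - -5}{-5}}{11} = - \frac{1480 \left(- \frac{\frac{1}{2} + 5}{5}\right)}{11} = - \frac{1480 \left(\left(- \frac{1}{5}\right) \frac{11}{2}\right)}{11} = \left(- \frac{1480}{11}\right) \left(- \frac{11}{10}\right) = 148$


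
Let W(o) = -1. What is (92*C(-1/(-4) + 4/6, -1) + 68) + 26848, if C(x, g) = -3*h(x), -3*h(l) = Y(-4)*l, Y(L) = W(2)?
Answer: 80495/3 ≈ 26832.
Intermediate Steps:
Y(L) = -1
h(l) = l/3 (h(l) = -(-1)*l/3 = l/3)
C(x, g) = -x
(92*C(-1/(-4) + 4/6, -1) + 68) + 26848 = (92*(-(-1/(-4) + 4/6)) + 68) + 26848 = (92*(-(-1*(-¼) + 4*(⅙))) + 68) + 26848 = (92*(-(¼ + ⅔)) + 68) + 26848 = (92*(-1*11/12) + 68) + 26848 = (92*(-11/12) + 68) + 26848 = (-253/3 + 68) + 26848 = -49/3 + 26848 = 80495/3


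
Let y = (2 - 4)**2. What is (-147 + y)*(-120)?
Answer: 17160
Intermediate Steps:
y = 4 (y = (-2)**2 = 4)
(-147 + y)*(-120) = (-147 + 4)*(-120) = -143*(-120) = 17160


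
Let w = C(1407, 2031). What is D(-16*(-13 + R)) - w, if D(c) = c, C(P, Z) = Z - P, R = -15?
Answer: -176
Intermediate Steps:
w = 624 (w = 2031 - 1*1407 = 2031 - 1407 = 624)
D(-16*(-13 + R)) - w = -16*(-13 - 15) - 1*624 = -16*(-28) - 624 = 448 - 624 = -176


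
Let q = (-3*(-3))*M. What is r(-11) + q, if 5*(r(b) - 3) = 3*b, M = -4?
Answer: -198/5 ≈ -39.600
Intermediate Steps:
r(b) = 3 + 3*b/5 (r(b) = 3 + (3*b)/5 = 3 + 3*b/5)
q = -36 (q = -3*(-3)*(-4) = 9*(-4) = -36)
r(-11) + q = (3 + (⅗)*(-11)) - 36 = (3 - 33/5) - 36 = -18/5 - 36 = -198/5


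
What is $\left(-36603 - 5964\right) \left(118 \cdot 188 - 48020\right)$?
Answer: $1099761012$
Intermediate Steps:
$\left(-36603 - 5964\right) \left(118 \cdot 188 - 48020\right) = - 42567 \left(22184 - 48020\right) = \left(-42567\right) \left(-25836\right) = 1099761012$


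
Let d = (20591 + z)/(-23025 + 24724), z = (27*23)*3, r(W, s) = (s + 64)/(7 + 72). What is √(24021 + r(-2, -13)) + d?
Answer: 22454/1699 + 61*√40290/79 ≈ 168.21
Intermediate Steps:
r(W, s) = 64/79 + s/79 (r(W, s) = (64 + s)/79 = (64 + s)*(1/79) = 64/79 + s/79)
z = 1863 (z = 621*3 = 1863)
d = 22454/1699 (d = (20591 + 1863)/(-23025 + 24724) = 22454/1699 ≈ 13.216)
√(24021 + r(-2, -13)) + d = √(24021 + (64/79 + (1/79)*(-13))) + 22454/1699 = √(24021 + (64/79 - 13/79)) + 22454/1699 = √(24021 + 51/79) + 22454/1699 = √(1897710/79) + 22454/1699 = 61*√40290/79 + 22454/1699 = 22454/1699 + 61*√40290/79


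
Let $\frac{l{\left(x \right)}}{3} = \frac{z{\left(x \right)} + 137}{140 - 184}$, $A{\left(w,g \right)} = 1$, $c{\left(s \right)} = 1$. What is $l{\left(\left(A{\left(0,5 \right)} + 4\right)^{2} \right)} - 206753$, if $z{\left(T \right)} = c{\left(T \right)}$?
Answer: $- \frac{4548773}{22} \approx -2.0676 \cdot 10^{5}$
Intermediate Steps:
$z{\left(T \right)} = 1$
$l{\left(x \right)} = - \frac{207}{22}$ ($l{\left(x \right)} = 3 \frac{1 + 137}{140 - 184} = 3 \frac{138}{-44} = 3 \cdot 138 \left(- \frac{1}{44}\right) = 3 \left(- \frac{69}{22}\right) = - \frac{207}{22}$)
$l{\left(\left(A{\left(0,5 \right)} + 4\right)^{2} \right)} - 206753 = - \frac{207}{22} - 206753 = - \frac{4548773}{22}$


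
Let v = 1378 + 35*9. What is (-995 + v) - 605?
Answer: 93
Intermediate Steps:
v = 1693 (v = 1378 + 315 = 1693)
(-995 + v) - 605 = (-995 + 1693) - 605 = 698 - 605 = 93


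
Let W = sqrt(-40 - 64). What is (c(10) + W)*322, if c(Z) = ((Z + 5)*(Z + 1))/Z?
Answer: 5313 + 644*I*sqrt(26) ≈ 5313.0 + 3283.8*I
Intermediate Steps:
c(Z) = (1 + Z)*(5 + Z)/Z (c(Z) = ((5 + Z)*(1 + Z))/Z = ((1 + Z)*(5 + Z))/Z = (1 + Z)*(5 + Z)/Z)
W = 2*I*sqrt(26) (W = sqrt(-104) = 2*I*sqrt(26) ≈ 10.198*I)
(c(10) + W)*322 = ((6 + 10 + 5/10) + 2*I*sqrt(26))*322 = ((6 + 10 + 5*(1/10)) + 2*I*sqrt(26))*322 = ((6 + 10 + 1/2) + 2*I*sqrt(26))*322 = (33/2 + 2*I*sqrt(26))*322 = 5313 + 644*I*sqrt(26)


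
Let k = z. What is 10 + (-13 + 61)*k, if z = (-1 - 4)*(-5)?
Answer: 1210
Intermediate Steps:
z = 25 (z = -5*(-5) = 25)
k = 25
10 + (-13 + 61)*k = 10 + (-13 + 61)*25 = 10 + 48*25 = 10 + 1200 = 1210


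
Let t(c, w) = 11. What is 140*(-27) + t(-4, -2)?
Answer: -3769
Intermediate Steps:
140*(-27) + t(-4, -2) = 140*(-27) + 11 = -3780 + 11 = -3769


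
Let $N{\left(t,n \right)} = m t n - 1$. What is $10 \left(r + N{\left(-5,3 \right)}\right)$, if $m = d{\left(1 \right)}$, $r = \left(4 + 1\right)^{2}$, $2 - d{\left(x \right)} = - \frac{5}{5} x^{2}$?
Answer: $-210$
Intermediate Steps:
$d{\left(x \right)} = 2 + x^{2}$ ($d{\left(x \right)} = 2 - - \frac{5}{5} x^{2} = 2 - \left(-5\right) \frac{1}{5} x^{2} = 2 - - x^{2} = 2 + x^{2}$)
$r = 25$ ($r = 5^{2} = 25$)
$m = 3$ ($m = 2 + 1^{2} = 2 + 1 = 3$)
$N{\left(t,n \right)} = -1 + 3 n t$ ($N{\left(t,n \right)} = 3 t n - 1 = 3 n t - 1 = -1 + 3 n t$)
$10 \left(r + N{\left(-5,3 \right)}\right) = 10 \left(25 + \left(-1 + 3 \cdot 3 \left(-5\right)\right)\right) = 10 \left(25 - 46\right) = 10 \left(-21\right) = -210$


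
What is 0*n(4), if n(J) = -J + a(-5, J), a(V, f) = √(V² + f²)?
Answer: 0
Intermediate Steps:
n(J) = √(25 + J²) - J (n(J) = -J + √((-5)² + J²) = -J + √(25 + J²) = √(25 + J²) - J)
0*n(4) = 0*(√(25 + 4²) - 1*4) = 0*(√(25 + 16) - 4) = 0*(√41 - 4) = 0*(-4 + √41) = 0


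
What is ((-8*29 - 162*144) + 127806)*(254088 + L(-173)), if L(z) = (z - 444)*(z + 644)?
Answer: -3806959674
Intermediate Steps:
L(z) = (-444 + z)*(644 + z)
((-8*29 - 162*144) + 127806)*(254088 + L(-173)) = ((-8*29 - 162*144) + 127806)*(254088 + (-285936 + (-173)² + 200*(-173))) = ((-232 - 23328) + 127806)*(254088 + (-285936 + 29929 - 34600)) = (-23560 + 127806)*(254088 - 290607) = 104246*(-36519) = -3806959674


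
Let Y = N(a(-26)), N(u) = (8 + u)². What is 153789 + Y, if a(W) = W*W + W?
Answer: 586753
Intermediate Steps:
a(W) = W + W² (a(W) = W² + W = W + W²)
Y = 432964 (Y = (8 - 26*(1 - 26))² = (8 - 26*(-25))² = (8 + 650)² = 658² = 432964)
153789 + Y = 153789 + 432964 = 586753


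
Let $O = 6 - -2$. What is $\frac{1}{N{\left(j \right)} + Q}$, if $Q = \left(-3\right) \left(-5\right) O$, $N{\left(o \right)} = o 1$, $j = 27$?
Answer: $\frac{1}{147} \approx 0.0068027$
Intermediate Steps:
$O = 8$ ($O = 6 + 2 = 8$)
$N{\left(o \right)} = o$
$Q = 120$ ($Q = \left(-3\right) \left(-5\right) 8 = 15 \cdot 8 = 120$)
$\frac{1}{N{\left(j \right)} + Q} = \frac{1}{27 + 120} = \frac{1}{147}$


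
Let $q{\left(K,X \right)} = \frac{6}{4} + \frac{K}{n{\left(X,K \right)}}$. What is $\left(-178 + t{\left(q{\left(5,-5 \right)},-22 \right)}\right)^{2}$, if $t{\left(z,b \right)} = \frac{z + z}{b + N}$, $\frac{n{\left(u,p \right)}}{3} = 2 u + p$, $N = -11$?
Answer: $\frac{310781641}{9801} \approx 31709.0$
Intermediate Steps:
$n{\left(u,p \right)} = 3 p + 6 u$ ($n{\left(u,p \right)} = 3 \left(2 u + p\right) = 3 \left(p + 2 u\right) = 3 p + 6 u$)
$q{\left(K,X \right)} = \frac{3}{2} + \frac{K}{3 K + 6 X}$ ($q{\left(K,X \right)} = \frac{6}{4} + \frac{K}{3 K + 6 X} = 6 \cdot \frac{1}{4} + \frac{K}{3 K + 6 X} = \frac{3}{2} + \frac{K}{3 K + 6 X}$)
$t{\left(z,b \right)} = \frac{2 z}{-11 + b}$ ($t{\left(z,b \right)} = \frac{z + z}{b - 11} = \frac{2 z}{-11 + b}$)
$\left(-178 + t{\left(q{\left(5,-5 \right)},-22 \right)}\right)^{2} = \left(-178 + \frac{2 \frac{11 \cdot 5 + 18 \left(-5\right)}{6 \left(5 + 2 \left(-5\right)\right)}}{-11 - 22}\right)^{2} = \left(-178 + \frac{2 \frac{55 - 90}{6 \left(5 - 10\right)}}{-33}\right)^{2} = \left(-178 + 2 \cdot \frac{1}{6} \frac{1}{-5} \left(-35\right) \left(- \frac{1}{33}\right)\right)^{2} = \left(-178 + 2 \cdot \frac{1}{6} \left(- \frac{1}{5}\right) \left(-35\right) \left(- \frac{1}{33}\right)\right)^{2} = \left(-178 + 2 \cdot \frac{7}{6} \left(- \frac{1}{33}\right)\right)^{2} = \left(-178 - \frac{7}{99}\right)^{2} = \left(- \frac{17629}{99}\right)^{2} = \frac{310781641}{9801}$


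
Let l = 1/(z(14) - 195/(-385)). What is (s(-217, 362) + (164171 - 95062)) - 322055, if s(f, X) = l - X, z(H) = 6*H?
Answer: -1648275079/6507 ≈ -2.5331e+5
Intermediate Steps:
l = 77/6507 (l = 1/(6*14 - 195/(-385)) = 1/(84 - 195*(-1/385)) = 1/(84 + 39/77) = 1/(6507/77) = 77/6507 ≈ 0.011833)
s(f, X) = 77/6507 - X
(s(-217, 362) + (164171 - 95062)) - 322055 = ((77/6507 - 1*362) + (164171 - 95062)) - 322055 = ((77/6507 - 362) + 69109) - 322055 = (-2355457/6507 + 69109) - 322055 = 447336806/6507 - 322055 = -1648275079/6507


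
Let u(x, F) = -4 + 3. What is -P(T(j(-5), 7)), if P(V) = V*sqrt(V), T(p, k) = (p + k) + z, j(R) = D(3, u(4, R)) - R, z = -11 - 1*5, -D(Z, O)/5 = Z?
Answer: 19*I*sqrt(19) ≈ 82.819*I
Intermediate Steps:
u(x, F) = -1
D(Z, O) = -5*Z
z = -16 (z = -11 - 5 = -16)
j(R) = -15 - R (j(R) = -5*3 - R = -15 - R)
T(p, k) = -16 + k + p (T(p, k) = (p + k) - 16 = (k + p) - 16 = -16 + k + p)
P(V) = V**(3/2)
-P(T(j(-5), 7)) = -(-16 + 7 + (-15 - 1*(-5)))**(3/2) = -(-16 + 7 + (-15 + 5))**(3/2) = -(-16 + 7 - 10)**(3/2) = -(-19)**(3/2) = -(-19)*I*sqrt(19) = 19*I*sqrt(19)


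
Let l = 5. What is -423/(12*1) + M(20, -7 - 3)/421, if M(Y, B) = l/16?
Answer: -237439/6736 ≈ -35.249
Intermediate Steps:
M(Y, B) = 5/16
-423/(12*1) + M(20, -7 - 3)/421 = -423/(12*1) + (5/16)/421 = -423/12 + (5/16)*(1/421) = -423*1/12 + 5/6736 = -141/4 + 5/6736 = -237439/6736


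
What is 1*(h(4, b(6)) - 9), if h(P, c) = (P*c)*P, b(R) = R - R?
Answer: -9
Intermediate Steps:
b(R) = 0
h(P, c) = c*P²
1*(h(4, b(6)) - 9) = 1*(0*4² - 9) = 1*(0*16 - 9) = 1*(0 - 9) = 1*(-9) = -9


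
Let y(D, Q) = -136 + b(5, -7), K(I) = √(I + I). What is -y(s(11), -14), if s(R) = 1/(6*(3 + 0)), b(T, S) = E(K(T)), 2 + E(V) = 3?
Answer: 135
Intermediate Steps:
K(I) = √2*√I (K(I) = √(2*I) = √2*√I)
E(V) = 1 (E(V) = -2 + 3 = 1)
b(T, S) = 1
s(R) = 1/18 (s(R) = 1/(6*3) = 1/18)
y(D, Q) = -135 (y(D, Q) = -136 + 1 = -135)
-y(s(11), -14) = -1*(-135) = 135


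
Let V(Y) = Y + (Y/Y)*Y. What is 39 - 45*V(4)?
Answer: -321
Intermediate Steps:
V(Y) = 2*Y (V(Y) = Y + 1*Y = Y + Y = 2*Y)
39 - 45*V(4) = 39 - 90*4 = 39 - 45*8 = 39 - 360 = -321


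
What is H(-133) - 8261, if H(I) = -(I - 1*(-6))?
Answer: -8134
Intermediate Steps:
H(I) = -6 - I (H(I) = -(I + 6) = -(6 + I) = -6 - I)
H(-133) - 8261 = (-6 - 1*(-133)) - 8261 = (-6 + 133) - 8261 = 127 - 8261 = -8134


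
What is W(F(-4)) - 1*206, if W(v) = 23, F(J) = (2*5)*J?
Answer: -183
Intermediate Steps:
F(J) = 10*J
W(F(-4)) - 1*206 = 23 - 1*206 = 23 - 206 = -183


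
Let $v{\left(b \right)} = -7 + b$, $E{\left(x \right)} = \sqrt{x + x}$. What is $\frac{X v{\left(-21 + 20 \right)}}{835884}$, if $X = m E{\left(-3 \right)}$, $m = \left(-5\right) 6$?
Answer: $\frac{20 i \sqrt{6}}{69657} \approx 0.0007033 i$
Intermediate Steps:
$E{\left(x \right)} = \sqrt{2} \sqrt{x}$ ($E{\left(x \right)} = \sqrt{2 x} = \sqrt{2} \sqrt{x}$)
$m = -30$
$X = - 30 i \sqrt{6}$ ($X = - 30 \sqrt{2} \sqrt{-3} = - 30 \sqrt{2} i \sqrt{3} = - 30 i \sqrt{6} \approx - 73.485 i$)
$\frac{X v{\left(-21 + 20 \right)}}{835884} = \frac{- 30 i \sqrt{6} \left(-7 + \left(-21 + 20\right)\right)}{835884} = - 30 i \sqrt{6} \left(-7 - 1\right) \frac{1}{835884} = - 30 i \sqrt{6} \left(-8\right) \frac{1}{835884} = 240 i \sqrt{6} \cdot \frac{1}{835884} = \frac{20 i \sqrt{6}}{69657}$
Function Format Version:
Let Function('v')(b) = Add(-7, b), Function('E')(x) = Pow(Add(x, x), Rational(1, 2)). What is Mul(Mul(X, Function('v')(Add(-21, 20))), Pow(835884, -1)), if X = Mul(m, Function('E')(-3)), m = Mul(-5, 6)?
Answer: Mul(Rational(20, 69657), I, Pow(6, Rational(1, 2))) ≈ Mul(0.00070330, I)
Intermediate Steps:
Function('E')(x) = Mul(Pow(2, Rational(1, 2)), Pow(x, Rational(1, 2))) (Function('E')(x) = Pow(Mul(2, x), Rational(1, 2)) = Mul(Pow(2, Rational(1, 2)), Pow(x, Rational(1, 2))))
m = -30
X = Mul(-30, I, Pow(6, Rational(1, 2))) (X = Mul(-30, Mul(Pow(2, Rational(1, 2)), Pow(-3, Rational(1, 2)))) = Mul(-30, Mul(Pow(2, Rational(1, 2)), Mul(I, Pow(3, Rational(1, 2))))) = Mul(-30, Mul(I, Pow(6, Rational(1, 2)))) = Mul(-30, I, Pow(6, Rational(1, 2))) ≈ Mul(-73.485, I))
Mul(Mul(X, Function('v')(Add(-21, 20))), Pow(835884, -1)) = Mul(Mul(Mul(-30, I, Pow(6, Rational(1, 2))), Add(-7, Add(-21, 20))), Pow(835884, -1)) = Mul(Mul(Mul(-30, I, Pow(6, Rational(1, 2))), Add(-7, -1)), Rational(1, 835884)) = Mul(Mul(Mul(-30, I, Pow(6, Rational(1, 2))), -8), Rational(1, 835884)) = Mul(Mul(240, I, Pow(6, Rational(1, 2))), Rational(1, 835884)) = Mul(Rational(20, 69657), I, Pow(6, Rational(1, 2)))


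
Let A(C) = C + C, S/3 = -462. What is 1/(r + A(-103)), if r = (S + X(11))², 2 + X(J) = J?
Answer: 1/1895923 ≈ 5.2745e-7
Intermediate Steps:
S = -1386 (S = 3*(-462) = -1386)
X(J) = -2 + J
A(C) = 2*C
r = 1896129 (r = (-1386 + (-2 + 11))² = (-1386 + 9)² = (-1377)² = 1896129)
1/(r + A(-103)) = 1/(1896129 + 2*(-103)) = 1/(1896129 - 206) = 1/1895923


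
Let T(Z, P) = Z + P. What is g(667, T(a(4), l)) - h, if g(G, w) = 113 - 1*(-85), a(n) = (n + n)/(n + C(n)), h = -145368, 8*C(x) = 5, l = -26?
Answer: 145566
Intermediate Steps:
C(x) = 5/8 (C(x) = (1/8)*5 = 5/8)
a(n) = 2*n/(5/8 + n) (a(n) = (n + n)/(n + 5/8) = (2*n)/(5/8 + n) = 2*n/(5/8 + n))
T(Z, P) = P + Z
g(G, w) = 198 (g(G, w) = 113 + 85 = 198)
g(667, T(a(4), l)) - h = 198 - 1*(-145368) = 198 + 145368 = 145566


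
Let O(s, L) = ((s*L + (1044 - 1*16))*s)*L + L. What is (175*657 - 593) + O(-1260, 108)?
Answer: 18377990650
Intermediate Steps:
O(s, L) = L + L*s*(1028 + L*s) (O(s, L) = ((L*s + (1044 - 16))*s)*L + L = ((L*s + 1028)*s)*L + L = ((1028 + L*s)*s)*L + L = (s*(1028 + L*s))*L + L = L*s*(1028 + L*s) + L = L + L*s*(1028 + L*s))
(175*657 - 593) + O(-1260, 108) = (175*657 - 593) + 108*(1 + 1028*(-1260) + 108*(-1260)²) = (114975 - 593) + 108*(1 - 1295280 + 108*1587600) = 114382 + 108*(1 - 1295280 + 171460800) = 114382 + 108*170165521 = 114382 + 18377876268 = 18377990650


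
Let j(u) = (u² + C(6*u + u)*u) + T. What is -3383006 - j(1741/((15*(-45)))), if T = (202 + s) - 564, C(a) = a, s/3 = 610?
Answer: -1542075214898/455625 ≈ -3.3845e+6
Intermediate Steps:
s = 1830 (s = 3*610 = 1830)
T = 1468 (T = (202 + 1830) - 564 = 2032 - 564 = 1468)
j(u) = 1468 + 8*u² (j(u) = (u² + (6*u + u)*u) + 1468 = (u² + (7*u)*u) + 1468 = (u² + 7*u²) + 1468 = 8*u² + 1468 = 1468 + 8*u²)
-3383006 - j(1741/((15*(-45)))) = -3383006 - (1468 + 8*(1741/((15*(-45))))²) = -3383006 - (1468 + 8*(1741/(-675))²) = -3383006 - (1468 + 8*(1741*(-1/675))²) = -3383006 - (1468 + 8*(-1741/675)²) = -3383006 - (1468 + 8*(3031081/455625)) = -3383006 - (1468 + 24248648/455625) = -3383006 - 1*693106148/455625 = -3383006 - 693106148/455625 = -1542075214898/455625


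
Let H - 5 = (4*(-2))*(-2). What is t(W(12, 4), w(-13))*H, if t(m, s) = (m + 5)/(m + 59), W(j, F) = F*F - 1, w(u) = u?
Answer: 210/37 ≈ 5.6757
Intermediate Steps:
W(j, F) = -1 + F**2 (W(j, F) = F**2 - 1 = -1 + F**2)
t(m, s) = (5 + m)/(59 + m)
H = 21 (H = 5 + (4*(-2))*(-2) = 5 - 8*(-2) = 5 + 16 = 21)
t(W(12, 4), w(-13))*H = ((5 + (-1 + 4**2))/(59 + (-1 + 4**2)))*21 = ((5 + (-1 + 16))/(59 + (-1 + 16)))*21 = ((5 + 15)/(59 + 15))*21 = (20/74)*21 = ((1/74)*20)*21 = (10/37)*21 = 210/37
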